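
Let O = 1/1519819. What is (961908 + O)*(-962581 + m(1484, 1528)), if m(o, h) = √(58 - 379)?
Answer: -1407222243613939393/1519819 + 1461926054653*I*√321/1519819 ≈ -9.2591e+11 + 1.7234e+7*I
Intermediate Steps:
O = 1/1519819 ≈ 6.5797e-7
m(o, h) = I*√321 (m(o, h) = √(-321) = I*√321)
(961908 + O)*(-962581 + m(1484, 1528)) = (961908 + 1/1519819)*(-962581 + I*√321) = 1461926054653*(-962581 + I*√321)/1519819 = -1407222243613939393/1519819 + 1461926054653*I*√321/1519819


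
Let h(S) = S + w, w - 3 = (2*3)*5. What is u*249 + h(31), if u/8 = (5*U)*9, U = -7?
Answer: -627416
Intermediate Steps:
u = -2520 (u = 8*((5*(-7))*9) = 8*(-35*9) = 8*(-315) = -2520)
w = 33 (w = 3 + (2*3)*5 = 3 + 6*5 = 3 + 30 = 33)
h(S) = 33 + S (h(S) = S + 33 = 33 + S)
u*249 + h(31) = -2520*249 + (33 + 31) = -627480 + 64 = -627416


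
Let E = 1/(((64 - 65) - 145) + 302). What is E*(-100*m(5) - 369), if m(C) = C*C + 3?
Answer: -3169/156 ≈ -20.314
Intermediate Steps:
m(C) = 3 + C² (m(C) = C² + 3 = 3 + C²)
E = 1/156 (E = 1/((-1 - 145) + 302) = 1/(-146 + 302) = 1/156 ≈ 0.0064103)
E*(-100*m(5) - 369) = (-100*(3 + 5²) - 369)/156 = (-100*(3 + 25) - 369)/156 = (-100*28 - 369)/156 = (-2800 - 369)/156 = (1/156)*(-3169) = -3169/156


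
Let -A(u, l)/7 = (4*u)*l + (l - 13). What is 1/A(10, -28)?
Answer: 1/8127 ≈ 0.00012305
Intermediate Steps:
A(u, l) = 91 - 7*l - 28*l*u (A(u, l) = -7*((4*u)*l + (l - 13)) = -7*(4*l*u + (-13 + l)) = -7*(-13 + l + 4*l*u) = 91 - 7*l - 28*l*u)
1/A(10, -28) = 1/(91 - 7*(-28) - 28*(-28)*10) = 1/(91 + 196 + 7840) = 1/8127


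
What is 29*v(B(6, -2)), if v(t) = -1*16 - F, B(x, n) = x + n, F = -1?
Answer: -435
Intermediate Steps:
B(x, n) = n + x
v(t) = -15 (v(t) = -1*16 - 1*(-1) = -16 + 1 = -15)
29*v(B(6, -2)) = 29*(-15) = -435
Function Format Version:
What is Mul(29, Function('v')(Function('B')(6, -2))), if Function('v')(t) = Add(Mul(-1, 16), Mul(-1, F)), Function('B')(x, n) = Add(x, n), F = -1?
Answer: -435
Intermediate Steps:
Function('B')(x, n) = Add(n, x)
Function('v')(t) = -15 (Function('v')(t) = Add(Mul(-1, 16), Mul(-1, -1)) = Add(-16, 1) = -15)
Mul(29, Function('v')(Function('B')(6, -2))) = Mul(29, -15) = -435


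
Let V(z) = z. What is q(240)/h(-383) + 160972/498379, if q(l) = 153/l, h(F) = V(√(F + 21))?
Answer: 22996/71197 - 51*I*√362/28960 ≈ 0.32299 - 0.033506*I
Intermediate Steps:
h(F) = √(21 + F) (h(F) = √(F + 21) = √(21 + F))
q(240)/h(-383) + 160972/498379 = (153/240)/(√(21 - 383)) + 160972/498379 = (153*(1/240))/(√(-362)) + 160972*(1/498379) = 51/(80*((I*√362))) + 22996/71197 = 51*(-I*√362/362)/80 + 22996/71197 = -51*I*√362/28960 + 22996/71197 = 22996/71197 - 51*I*√362/28960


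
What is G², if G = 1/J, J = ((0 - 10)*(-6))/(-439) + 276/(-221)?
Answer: 9412686361/18069811776 ≈ 0.52091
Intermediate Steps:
J = -134424/97019 (J = -10*(-6)*(-1/439) + 276*(-1/221) = 60*(-1/439) - 276/221 = -60/439 - 276/221 = -134424/97019 ≈ -1.3855)
G = -97019/134424 (G = 1/(-134424/97019) = -97019/134424 ≈ -0.72174)
G² = (-97019/134424)² = 9412686361/18069811776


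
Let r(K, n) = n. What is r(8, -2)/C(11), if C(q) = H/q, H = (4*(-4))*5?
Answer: 11/40 ≈ 0.27500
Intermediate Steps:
H = -80 (H = -16*5 = -80)
C(q) = -80/q
r(8, -2)/C(11) = -2/((-80/11)) = -2/((-80*1/11)) = -2/(-80/11) = -2*(-11/80) = 11/40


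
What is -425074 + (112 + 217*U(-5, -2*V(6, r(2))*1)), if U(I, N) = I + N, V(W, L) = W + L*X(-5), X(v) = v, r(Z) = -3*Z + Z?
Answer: -437331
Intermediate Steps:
r(Z) = -2*Z
V(W, L) = W - 5*L (V(W, L) = W + L*(-5) = W - 5*L)
-425074 + (112 + 217*U(-5, -2*V(6, r(2))*1)) = -425074 + (112 + 217*(-5 - 2*(6 - (-10)*2)*1)) = -425074 + (112 + 217*(-5 - 2*(6 - 5*(-4))*1)) = -425074 + (112 + 217*(-5 - 2*(6 + 20)*1)) = -425074 + (112 + 217*(-5 - 2*26*1)) = -425074 + (112 + 217*(-5 - 52*1)) = -425074 + (112 + 217*(-5 - 52)) = -425074 + (112 + 217*(-57)) = -425074 + (112 - 12369) = -425074 - 12257 = -437331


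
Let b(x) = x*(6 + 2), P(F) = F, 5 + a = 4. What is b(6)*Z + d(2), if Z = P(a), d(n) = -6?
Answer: -54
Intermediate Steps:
a = -1 (a = -5 + 4 = -1)
b(x) = 8*x (b(x) = x*8 = 8*x)
Z = -1
b(6)*Z + d(2) = (8*6)*(-1) - 6 = 48*(-1) - 6 = -48 - 6 = -54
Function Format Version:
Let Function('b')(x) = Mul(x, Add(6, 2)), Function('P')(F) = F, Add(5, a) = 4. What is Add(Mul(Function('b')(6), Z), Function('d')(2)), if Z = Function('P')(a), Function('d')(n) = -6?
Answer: -54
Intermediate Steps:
a = -1 (a = Add(-5, 4) = -1)
Function('b')(x) = Mul(8, x) (Function('b')(x) = Mul(x, 8) = Mul(8, x))
Z = -1
Add(Mul(Function('b')(6), Z), Function('d')(2)) = Add(Mul(Mul(8, 6), -1), -6) = Add(Mul(48, -1), -6) = Add(-48, -6) = -54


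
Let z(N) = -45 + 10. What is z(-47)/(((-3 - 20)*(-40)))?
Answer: -7/184 ≈ -0.038043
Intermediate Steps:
z(N) = -35
z(-47)/(((-3 - 20)*(-40))) = -35*(-1/(40*(-3 - 20))) = -35/((-23*(-40))) = -35/920 = -35*1/920 = -7/184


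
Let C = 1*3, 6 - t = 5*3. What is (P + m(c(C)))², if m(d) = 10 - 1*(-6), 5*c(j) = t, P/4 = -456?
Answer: 3268864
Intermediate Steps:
P = -1824 (P = 4*(-456) = -1824)
t = -9 (t = 6 - 5*3 = 6 - 1*15 = 6 - 15 = -9)
C = 3
c(j) = -9/5 (c(j) = (⅕)*(-9) = -9/5)
m(d) = 16 (m(d) = 10 + 6 = 16)
(P + m(c(C)))² = (-1824 + 16)² = (-1808)² = 3268864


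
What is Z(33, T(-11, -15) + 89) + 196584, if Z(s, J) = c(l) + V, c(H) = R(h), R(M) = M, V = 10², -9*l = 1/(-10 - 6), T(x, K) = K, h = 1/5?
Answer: 983421/5 ≈ 1.9668e+5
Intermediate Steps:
h = ⅕ ≈ 0.20000
l = 1/144 (l = -1/(9*(-10 - 6)) = -⅑/(-16) = -⅑*(-1/16) = 1/144 ≈ 0.0069444)
V = 100
c(H) = ⅕
Z(s, J) = 501/5 (Z(s, J) = ⅕ + 100 = 501/5)
Z(33, T(-11, -15) + 89) + 196584 = 501/5 + 196584 = 983421/5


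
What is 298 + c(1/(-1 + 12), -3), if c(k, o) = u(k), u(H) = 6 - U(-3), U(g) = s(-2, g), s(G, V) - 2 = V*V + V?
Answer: 296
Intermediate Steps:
s(G, V) = 2 + V + V² (s(G, V) = 2 + (V*V + V) = 2 + (V² + V) = 2 + (V + V²) = 2 + V + V²)
U(g) = 2 + g + g²
u(H) = -2 (u(H) = 6 - (2 - 3 + (-3)²) = 6 - (2 - 3 + 9) = 6 - 1*8 = 6 - 8 = -2)
c(k, o) = -2
298 + c(1/(-1 + 12), -3) = 298 - 2 = 296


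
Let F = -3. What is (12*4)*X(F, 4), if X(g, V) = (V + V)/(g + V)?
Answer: 384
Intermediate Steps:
X(g, V) = 2*V/(V + g) (X(g, V) = (2*V)/(V + g) = 2*V/(V + g))
(12*4)*X(F, 4) = (12*4)*(2*4/(4 - 3)) = 48*(2*4/1) = 48*(2*4*1) = 48*8 = 384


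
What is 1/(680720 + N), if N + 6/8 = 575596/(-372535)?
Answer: 1490140/1014364680811 ≈ 1.4690e-6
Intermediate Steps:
N = -3419989/1490140 (N = -3/4 + 575596/(-372535) = -3/4 + 575596*(-1/372535) = -3/4 - 575596/372535 = -3419989/1490140 ≈ -2.2951)
1/(680720 + N) = 1/(680720 - 3419989/1490140) = 1/(1014364680811/1490140) = 1490140/1014364680811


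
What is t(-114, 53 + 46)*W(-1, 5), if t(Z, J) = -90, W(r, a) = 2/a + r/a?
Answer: -18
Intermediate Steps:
t(-114, 53 + 46)*W(-1, 5) = -90*(2 - 1)/5 = -18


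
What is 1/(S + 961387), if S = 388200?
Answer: 1/1349587 ≈ 7.4097e-7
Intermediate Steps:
1/(S + 961387) = 1/(388200 + 961387) = 1/1349587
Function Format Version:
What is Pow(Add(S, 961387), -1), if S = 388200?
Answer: Rational(1, 1349587) ≈ 7.4097e-7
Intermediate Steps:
Pow(Add(S, 961387), -1) = Pow(Add(388200, 961387), -1) = Pow(1349587, -1) = Rational(1, 1349587)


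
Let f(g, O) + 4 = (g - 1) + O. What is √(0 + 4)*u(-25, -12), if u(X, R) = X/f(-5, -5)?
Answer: 10/3 ≈ 3.3333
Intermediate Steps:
f(g, O) = -5 + O + g (f(g, O) = -4 + ((g - 1) + O) = -4 + ((-1 + g) + O) = -4 + (-1 + O + g) = -5 + O + g)
u(X, R) = -X/15 (u(X, R) = X/(-5 - 5 - 5) = X/(-15) = X*(-1/15) = -X/15)
√(0 + 4)*u(-25, -12) = √(0 + 4)*(-1/15*(-25)) = √4*(5/3) = 2*(5/3) = 10/3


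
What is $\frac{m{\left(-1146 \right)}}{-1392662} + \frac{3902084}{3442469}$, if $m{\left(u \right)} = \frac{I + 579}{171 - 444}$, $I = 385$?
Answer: $\frac{741781439958550}{654407721578247} \approx 1.1335$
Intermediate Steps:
$m{\left(u \right)} = - \frac{964}{273}$ ($m{\left(u \right)} = \frac{385 + 579}{171 - 444} = \frac{964}{-273} = 964 \left(- \frac{1}{273}\right) = - \frac{964}{273}$)
$\frac{m{\left(-1146 \right)}}{-1392662} + \frac{3902084}{3442469} = - \frac{964}{273 \left(-1392662\right)} + \frac{3902084}{3442469} = \left(- \frac{964}{273}\right) \left(- \frac{1}{1392662}\right) + 3902084 \cdot \frac{1}{3442469} = \frac{482}{190098363} + \frac{3902084}{3442469} = \frac{741781439958550}{654407721578247}$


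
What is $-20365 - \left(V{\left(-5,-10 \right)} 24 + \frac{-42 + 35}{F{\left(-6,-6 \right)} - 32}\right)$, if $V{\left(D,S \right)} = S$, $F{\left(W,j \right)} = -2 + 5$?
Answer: $- \frac{583632}{29} \approx -20125.0$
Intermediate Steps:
$F{\left(W,j \right)} = 3$
$-20365 - \left(V{\left(-5,-10 \right)} 24 + \frac{-42 + 35}{F{\left(-6,-6 \right)} - 32}\right) = -20365 - \left(\left(-10\right) 24 + \frac{-42 + 35}{3 - 32}\right) = -20365 - \left(-240 - \frac{7}{-29}\right) = -20365 - \left(-240 - - \frac{7}{29}\right) = -20365 - \left(-240 + \frac{7}{29}\right) = -20365 - - \frac{6953}{29} = -20365 + \frac{6953}{29} = - \frac{583632}{29}$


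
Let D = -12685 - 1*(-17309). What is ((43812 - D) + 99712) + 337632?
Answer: 476532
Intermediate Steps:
D = 4624 (D = -12685 + 17309 = 4624)
((43812 - D) + 99712) + 337632 = ((43812 - 1*4624) + 99712) + 337632 = ((43812 - 4624) + 99712) + 337632 = (39188 + 99712) + 337632 = 138900 + 337632 = 476532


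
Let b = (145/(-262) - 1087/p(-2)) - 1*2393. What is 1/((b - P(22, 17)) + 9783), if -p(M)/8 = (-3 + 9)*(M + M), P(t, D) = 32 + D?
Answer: 25152/184484515 ≈ 0.00013634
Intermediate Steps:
p(M) = -96*M (p(M) = -8*(-3 + 9)*(M + M) = -48*2*M = -96*M)
b = -60345053/25152 (b = (145/(-262) - 1087/((-96*(-2)))) - 1*2393 = (145*(-1/262) - 1087/192) - 2393 = (-145/262 - 1087*1/192) - 2393 = (-145/262 - 1087/192) - 2393 = -156317/25152 - 2393 = -60345053/25152 ≈ -2399.2)
1/((b - P(22, 17)) + 9783) = 1/((-60345053/25152 - (32 + 17)) + 9783) = 1/((-60345053/25152 - 1*49) + 9783) = 1/((-60345053/25152 - 49) + 9783) = 1/(-61577501/25152 + 9783) = 1/(184484515/25152) = 25152/184484515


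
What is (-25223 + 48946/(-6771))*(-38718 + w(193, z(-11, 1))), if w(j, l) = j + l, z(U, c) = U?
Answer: 6583254361144/6771 ≈ 9.7227e+8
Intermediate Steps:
(-25223 + 48946/(-6771))*(-38718 + w(193, z(-11, 1))) = (-25223 + 48946/(-6771))*(-38718 + (193 - 11)) = (-25223 + 48946*(-1/6771))*(-38718 + 182) = (-25223 - 48946/6771)*(-38536) = -170833879/6771*(-38536) = 6583254361144/6771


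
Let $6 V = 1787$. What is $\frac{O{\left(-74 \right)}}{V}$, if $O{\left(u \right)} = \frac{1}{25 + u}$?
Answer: $- \frac{6}{87563} \approx -6.8522 \cdot 10^{-5}$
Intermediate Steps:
$V = \frac{1787}{6}$ ($V = \frac{1}{6} \cdot 1787 = \frac{1787}{6} \approx 297.83$)
$\frac{O{\left(-74 \right)}}{V} = \frac{1}{\left(25 - 74\right) \frac{1787}{6}} = \frac{1}{-49} \cdot \frac{6}{1787} = \left(- \frac{1}{49}\right) \frac{6}{1787} = - \frac{6}{87563}$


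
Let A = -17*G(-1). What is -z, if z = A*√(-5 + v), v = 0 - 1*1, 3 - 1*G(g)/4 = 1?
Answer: 136*I*√6 ≈ 333.13*I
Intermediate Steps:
G(g) = 8 (G(g) = 12 - 4*1 = 12 - 4 = 8)
A = -136 (A = -17*8 = -136)
v = -1 (v = 0 - 1 = -1)
z = -136*I*√6 (z = -136*√(-5 - 1) = -136*I*√6 ≈ -333.13*I)
-z = -(-136)*I*√6 = 136*I*√6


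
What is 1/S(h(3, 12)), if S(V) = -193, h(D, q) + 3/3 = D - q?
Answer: -1/193 ≈ -0.0051813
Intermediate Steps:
h(D, q) = -1 + D - q (h(D, q) = -1 + (D - q) = -1 + D - q)
1/S(h(3, 12)) = 1/(-193) = -1/193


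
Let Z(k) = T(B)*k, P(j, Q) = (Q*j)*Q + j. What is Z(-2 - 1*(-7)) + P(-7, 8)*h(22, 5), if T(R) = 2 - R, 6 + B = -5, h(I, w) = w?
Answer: -2210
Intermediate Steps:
B = -11 (B = -6 - 5 = -11)
P(j, Q) = j + j*Q² (P(j, Q) = j*Q² + j = j + j*Q²)
Z(k) = 13*k (Z(k) = (2 - 1*(-11))*k = (2 + 11)*k = 13*k)
Z(-2 - 1*(-7)) + P(-7, 8)*h(22, 5) = 13*(-2 - 1*(-7)) - 7*(1 + 8²)*5 = 13*(-2 + 7) - 7*(1 + 64)*5 = 13*5 - 7*65*5 = 65 - 455*5 = 65 - 2275 = -2210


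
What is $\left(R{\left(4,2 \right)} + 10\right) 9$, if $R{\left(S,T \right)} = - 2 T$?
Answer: $54$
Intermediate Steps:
$\left(R{\left(4,2 \right)} + 10\right) 9 = \left(\left(-2\right) 2 + 10\right) 9 = \left(-4 + 10\right) 9 = 6 \cdot 9 = 54$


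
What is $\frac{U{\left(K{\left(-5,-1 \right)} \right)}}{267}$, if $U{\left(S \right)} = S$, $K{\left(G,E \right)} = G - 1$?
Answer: $- \frac{2}{89} \approx -0.022472$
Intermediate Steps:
$K{\left(G,E \right)} = -1 + G$
$\frac{U{\left(K{\left(-5,-1 \right)} \right)}}{267} = \frac{-1 - 5}{267} = \left(-6\right) \frac{1}{267} = - \frac{2}{89}$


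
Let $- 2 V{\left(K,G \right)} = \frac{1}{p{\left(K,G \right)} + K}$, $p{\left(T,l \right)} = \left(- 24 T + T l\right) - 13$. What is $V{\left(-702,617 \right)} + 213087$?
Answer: $\frac{177714984175}{834002} \approx 2.1309 \cdot 10^{5}$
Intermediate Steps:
$p{\left(T,l \right)} = -13 - 24 T + T l$
$V{\left(K,G \right)} = - \frac{1}{2 \left(-13 - 23 K + G K\right)}$ ($V{\left(K,G \right)} = - \frac{1}{2 \left(\left(-13 - 24 K + K G\right) + K\right)} = - \frac{1}{2 \left(\left(-13 - 24 K + G K\right) + K\right)} = - \frac{1}{2 \left(-13 - 23 K + G K\right)}$)
$V{\left(-702,617 \right)} + 213087 = \frac{1}{26 + 46 \left(-702\right) - 1234 \left(-702\right)} + 213087 = \frac{1}{26 - 32292 + 866268} + 213087 = \frac{1}{834002} + 213087 = \frac{177714984175}{834002}$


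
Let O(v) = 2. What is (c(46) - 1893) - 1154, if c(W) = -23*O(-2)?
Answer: -3093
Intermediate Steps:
c(W) = -46 (c(W) = -23*2 = -46)
(c(46) - 1893) - 1154 = (-46 - 1893) - 1154 = -1939 - 1154 = -3093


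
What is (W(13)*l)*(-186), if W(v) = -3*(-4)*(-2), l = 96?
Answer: 428544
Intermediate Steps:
W(v) = -24 (W(v) = 12*(-2) = -24)
(W(13)*l)*(-186) = -24*96*(-186) = -2304*(-186) = 428544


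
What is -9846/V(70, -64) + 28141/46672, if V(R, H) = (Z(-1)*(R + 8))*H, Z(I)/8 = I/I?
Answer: 16493453/19415552 ≈ 0.84950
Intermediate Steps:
Z(I) = 8 (Z(I) = 8*(I/I) = 8*1 = 8)
V(R, H) = H*(64 + 8*R) (V(R, H) = (8*(R + 8))*H = (8*(8 + R))*H = (64 + 8*R)*H = H*(64 + 8*R))
-9846/V(70, -64) + 28141/46672 = -9846*(-1/(512*(8 + 70))) + 28141/46672 = -9846/(8*(-64)*78) + 28141*(1/46672) = -9846/(-39936) + 28141/46672 = -9846*(-1/39936) + 28141/46672 = 1641/6656 + 28141/46672 = 16493453/19415552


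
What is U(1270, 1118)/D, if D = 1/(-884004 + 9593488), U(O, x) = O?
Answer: 11061044680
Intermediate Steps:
D = 1/8709484 ≈ 1.1482e-7
U(1270, 1118)/D = 1270/(1/8709484) = 1270*8709484 = 11061044680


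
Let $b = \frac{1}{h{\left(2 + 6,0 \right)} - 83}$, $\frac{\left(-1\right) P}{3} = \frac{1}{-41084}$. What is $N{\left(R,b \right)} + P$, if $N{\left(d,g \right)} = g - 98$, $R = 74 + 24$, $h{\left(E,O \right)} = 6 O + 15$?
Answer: $- \frac{17114041}{174607} \approx -98.015$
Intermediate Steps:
$P = \frac{3}{41084}$ ($P = - \frac{3}{-41084} = \left(-3\right) \left(- \frac{1}{41084}\right) = \frac{3}{41084} \approx 7.3021 \cdot 10^{-5}$)
$h{\left(E,O \right)} = 15 + 6 O$
$b = - \frac{1}{68}$ ($b = \frac{1}{\left(15 + 6 \cdot 0\right) - 83} = \frac{1}{\left(15 + 0\right) - 83} = \frac{1}{15 - 83} = \frac{1}{-68} = - \frac{1}{68} \approx -0.014706$)
$R = 98$
$N{\left(d,g \right)} = -98 + g$
$N{\left(R,b \right)} + P = \left(-98 - \frac{1}{68}\right) + \frac{3}{41084} = - \frac{6665}{68} + \frac{3}{41084} = - \frac{17114041}{174607}$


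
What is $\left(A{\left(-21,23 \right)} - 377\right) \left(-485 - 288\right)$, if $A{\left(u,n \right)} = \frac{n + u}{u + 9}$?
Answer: $\frac{1749299}{6} \approx 2.9155 \cdot 10^{5}$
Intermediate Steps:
$A{\left(u,n \right)} = \frac{n + u}{9 + u}$
$\left(A{\left(-21,23 \right)} - 377\right) \left(-485 - 288\right) = \left(\frac{23 - 21}{9 - 21} - 377\right) \left(-485 - 288\right) = \left(\frac{1}{-12} \cdot 2 - 377\right) \left(-773\right) = \left(\left(- \frac{1}{12}\right) 2 - 377\right) \left(-773\right) = \left(- \frac{1}{6} - 377\right) \left(-773\right) = \left(- \frac{2263}{6}\right) \left(-773\right) = \frac{1749299}{6}$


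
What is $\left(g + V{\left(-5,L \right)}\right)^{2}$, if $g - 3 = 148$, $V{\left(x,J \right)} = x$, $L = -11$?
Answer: $21316$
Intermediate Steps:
$g = 151$ ($g = 3 + 148 = 151$)
$\left(g + V{\left(-5,L \right)}\right)^{2} = \left(151 - 5\right)^{2} = 146^{2} = 21316$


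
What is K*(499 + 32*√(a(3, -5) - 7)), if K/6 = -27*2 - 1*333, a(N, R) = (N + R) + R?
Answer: -1158678 - 74304*I*√14 ≈ -1.1587e+6 - 2.7802e+5*I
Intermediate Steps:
a(N, R) = N + 2*R
K = -2322 (K = 6*(-27*2 - 1*333) = 6*(-54 - 333) = 6*(-387) = -2322)
K*(499 + 32*√(a(3, -5) - 7)) = -2322*(499 + 32*√((3 + 2*(-5)) - 7)) = -2322*(499 + 32*√((3 - 10) - 7)) = -2322*(499 + 32*√(-7 - 7)) = -2322*(499 + 32*√(-14)) = -2322*(499 + 32*(I*√14)) = -2322*(499 + 32*I*√14) = -1158678 - 74304*I*√14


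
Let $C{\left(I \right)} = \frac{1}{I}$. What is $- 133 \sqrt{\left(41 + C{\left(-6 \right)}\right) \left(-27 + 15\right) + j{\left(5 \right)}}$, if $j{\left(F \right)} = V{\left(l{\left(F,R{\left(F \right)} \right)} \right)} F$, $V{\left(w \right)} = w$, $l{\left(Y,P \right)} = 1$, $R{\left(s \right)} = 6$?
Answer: $- 133 i \sqrt{485} \approx - 2929.0 i$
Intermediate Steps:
$j{\left(F \right)} = F$ ($j{\left(F \right)} = 1 F = F$)
$- 133 \sqrt{\left(41 + C{\left(-6 \right)}\right) \left(-27 + 15\right) + j{\left(5 \right)}} = - 133 \sqrt{\left(41 + \frac{1}{-6}\right) \left(-27 + 15\right) + 5} = - 133 \sqrt{\left(41 - \frac{1}{6}\right) \left(-12\right) + 5} = - 133 \sqrt{\frac{245}{6} \left(-12\right) + 5} = - 133 \sqrt{-490 + 5} = - 133 \sqrt{-485} = - 133 i \sqrt{485}$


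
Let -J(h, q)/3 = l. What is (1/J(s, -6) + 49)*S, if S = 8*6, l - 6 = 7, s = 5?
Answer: 30560/13 ≈ 2350.8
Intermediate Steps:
l = 13 (l = 6 + 7 = 13)
J(h, q) = -39 (J(h, q) = -3*13 = -39)
S = 48
(1/J(s, -6) + 49)*S = (1/(-39) + 49)*48 = (-1/39 + 49)*48 = (1910/39)*48 = 30560/13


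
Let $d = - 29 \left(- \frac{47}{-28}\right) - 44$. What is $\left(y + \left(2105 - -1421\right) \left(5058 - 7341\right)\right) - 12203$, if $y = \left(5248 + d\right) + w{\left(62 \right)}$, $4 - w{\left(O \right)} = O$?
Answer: $- \frac{225594983}{28} \approx -8.057 \cdot 10^{6}$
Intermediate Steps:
$w{\left(O \right)} = 4 - O$
$d = - \frac{2595}{28}$ ($d = - 29 \left(\left(-47\right) \left(- \frac{1}{28}\right)\right) - 44 = \left(-29\right) \frac{47}{28} - 44 = - \frac{1363}{28} - 44 = - \frac{2595}{28} \approx -92.679$)
$y = \frac{142725}{28}$ ($y = \left(5248 - \frac{2595}{28}\right) + \left(4 - 62\right) = \frac{144349}{28} + \left(4 - 62\right) = \frac{144349}{28} - 58 = \frac{142725}{28} \approx 5097.3$)
$\left(y + \left(2105 - -1421\right) \left(5058 - 7341\right)\right) - 12203 = \left(\frac{142725}{28} + \left(2105 - -1421\right) \left(5058 - 7341\right)\right) - 12203 = \left(\frac{142725}{28} + \left(2105 + \left(-82 + 1503\right)\right) \left(-2283\right)\right) - 12203 = \left(\frac{142725}{28} + \left(2105 + 1421\right) \left(-2283\right)\right) - 12203 = \left(\frac{142725}{28} + 3526 \left(-2283\right)\right) - 12203 = \left(\frac{142725}{28} - 8049858\right) - 12203 = - \frac{225253299}{28} - 12203 = - \frac{225594983}{28}$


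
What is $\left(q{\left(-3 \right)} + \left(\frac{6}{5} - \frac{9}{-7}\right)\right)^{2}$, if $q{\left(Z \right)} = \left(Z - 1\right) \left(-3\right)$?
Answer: $\frac{257049}{1225} \approx 209.84$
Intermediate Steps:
$q{\left(Z \right)} = 3 - 3 Z$ ($q{\left(Z \right)} = \left(-1 + Z\right) \left(-3\right) = 3 - 3 Z$)
$\left(q{\left(-3 \right)} + \left(\frac{6}{5} - \frac{9}{-7}\right)\right)^{2} = \left(\left(3 - -9\right) + \left(\frac{6}{5} - \frac{9}{-7}\right)\right)^{2} = \left(\left(3 + 9\right) + \left(6 \cdot \frac{1}{5} - - \frac{9}{7}\right)\right)^{2} = \left(12 + \left(\frac{6}{5} + \frac{9}{7}\right)\right)^{2} = \left(12 + \frac{87}{35}\right)^{2} = \left(\frac{507}{35}\right)^{2} = \frac{257049}{1225}$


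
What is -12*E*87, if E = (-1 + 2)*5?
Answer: -5220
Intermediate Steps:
E = 5 (E = 1*5 = 5)
-12*E*87 = -12*5*87 = -60*87 = -5220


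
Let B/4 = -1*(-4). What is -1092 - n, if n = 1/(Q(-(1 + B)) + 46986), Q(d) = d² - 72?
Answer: -51545677/47203 ≈ -1092.0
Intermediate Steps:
B = 16 (B = 4*(-1*(-4)) = 4*4 = 16)
Q(d) = -72 + d²
n = 1/47203 (n = 1/((-72 + (-(1 + 16))²) + 46986) = 1/((-72 + (-17)²) + 46986) = 1/((-72 + 289) + 46986) = 1/(217 + 46986) = 1/47203 ≈ 2.1185e-5)
-1092 - n = -1092 - 1*1/47203 = -1092 - 1/47203 = -51545677/47203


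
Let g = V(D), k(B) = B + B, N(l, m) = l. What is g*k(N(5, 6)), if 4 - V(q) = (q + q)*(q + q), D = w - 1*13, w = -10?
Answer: -21120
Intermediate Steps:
D = -23 (D = -10 - 1*13 = -10 - 13 = -23)
k(B) = 2*B
V(q) = 4 - 4*q² (V(q) = 4 - (q + q)*(q + q) = 4 - 2*q*2*q = 4 - 4*q²)
g = -2112 (g = 4 - 4*(-23)² = 4 - 4*529 = 4 - 2116 = -2112)
g*k(N(5, 6)) = -4224*5 = -2112*10 = -21120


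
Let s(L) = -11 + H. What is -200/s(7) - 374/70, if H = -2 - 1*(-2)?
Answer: 4943/385 ≈ 12.839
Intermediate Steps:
H = 0 (H = -2 + 2 = 0)
s(L) = -11 (s(L) = -11 + 0 = -11)
-200/s(7) - 374/70 = -200/(-11) - 374/70 = -200*(-1/11) - 374*1/70 = 200/11 - 187/35 = 4943/385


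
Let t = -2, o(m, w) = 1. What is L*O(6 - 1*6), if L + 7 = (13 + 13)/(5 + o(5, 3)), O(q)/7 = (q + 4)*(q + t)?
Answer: 448/3 ≈ 149.33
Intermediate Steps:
O(q) = 7*(-2 + q)*(4 + q) (O(q) = 7*((q + 4)*(q - 2)) = 7*((4 + q)*(-2 + q)) = 7*((-2 + q)*(4 + q)) = 7*(-2 + q)*(4 + q))
L = -8/3 (L = -7 + (13 + 13)/(5 + 1) = -7 + 26/6 = -7 + 26*(⅙) = -7 + 13/3 = -8/3 ≈ -2.6667)
L*O(6 - 1*6) = -8*(-56 + 7*(6 - 1*6)² + 14*(6 - 1*6))/3 = -8*(-56 + 7*(6 - 6)² + 14*(6 - 6))/3 = -8*(-56 + 7*0² + 14*0)/3 = -8*(-56 + 7*0 + 0)/3 = -8*(-56 + 0 + 0)/3 = -8/3*(-56) = 448/3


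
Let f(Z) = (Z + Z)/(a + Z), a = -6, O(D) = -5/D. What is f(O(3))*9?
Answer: 90/23 ≈ 3.9130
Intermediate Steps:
f(Z) = 2*Z/(-6 + Z) (f(Z) = (Z + Z)/(-6 + Z) = (2*Z)/(-6 + Z) = 2*Z/(-6 + Z))
f(O(3))*9 = (2*(-5/3)/(-6 - 5/3))*9 = (2*(-5/3)/(-23/3))*9 = (2*(-5/3)*(-3/23))*9 = (10/23)*9 = 90/23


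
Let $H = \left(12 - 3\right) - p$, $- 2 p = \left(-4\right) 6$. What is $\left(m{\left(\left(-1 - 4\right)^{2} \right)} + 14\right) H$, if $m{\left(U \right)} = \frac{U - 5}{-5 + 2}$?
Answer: $-22$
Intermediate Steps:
$p = 12$ ($p = - \frac{\left(-4\right) 6}{2} = \left(- \frac{1}{2}\right) \left(-24\right) = 12$)
$H = -3$ ($H = \left(12 - 3\right) - 12 = 9 - 12 = -3$)
$m{\left(U \right)} = \frac{5}{3} - \frac{U}{3}$ ($m{\left(U \right)} = \frac{-5 + U}{-3} = \left(-5 + U\right) \left(- \frac{1}{3}\right) = \frac{5}{3} - \frac{U}{3}$)
$\left(m{\left(\left(-1 - 4\right)^{2} \right)} + 14\right) H = \left(\left(\frac{5}{3} - \frac{\left(-1 - 4\right)^{2}}{3}\right) + 14\right) \left(-3\right) = \left(\left(\frac{5}{3} - \frac{\left(-5\right)^{2}}{3}\right) + 14\right) \left(-3\right) = \left(\left(\frac{5}{3} - \frac{25}{3}\right) + 14\right) \left(-3\right) = \left(- \frac{20}{3} + 14\right) \left(-3\right) = \frac{22}{3} \left(-3\right) = -22$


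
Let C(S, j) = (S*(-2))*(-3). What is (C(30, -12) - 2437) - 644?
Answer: -2901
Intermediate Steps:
C(S, j) = 6*S (C(S, j) = -2*S*(-3) = 6*S)
(C(30, -12) - 2437) - 644 = (6*30 - 2437) - 644 = (180 - 2437) - 644 = -2257 - 644 = -2901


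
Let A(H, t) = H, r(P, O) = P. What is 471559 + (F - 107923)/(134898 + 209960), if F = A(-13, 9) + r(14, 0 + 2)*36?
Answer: 81310393095/172429 ≈ 4.7156e+5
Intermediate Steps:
F = 491 (F = -13 + 14*36 = -13 + 504 = 491)
471559 + (F - 107923)/(134898 + 209960) = 471559 + (491 - 107923)/(134898 + 209960) = 471559 - 107432/344858 = 471559 - 107432*1/344858 = 471559 - 53716/172429 = 81310393095/172429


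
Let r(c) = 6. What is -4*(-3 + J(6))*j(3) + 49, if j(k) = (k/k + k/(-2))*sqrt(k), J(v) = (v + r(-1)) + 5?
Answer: 49 + 28*sqrt(3) ≈ 97.497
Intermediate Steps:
J(v) = 11 + v (J(v) = (v + 6) + 5 = (6 + v) + 5 = 11 + v)
j(k) = sqrt(k)*(1 - k/2) (j(k) = (1 + k*(-1/2))*sqrt(k) = (1 - k/2)*sqrt(k) = sqrt(k)*(1 - k/2))
-4*(-3 + J(6))*j(3) + 49 = -4*(-3 + (11 + 6))*sqrt(3)*(2 - 1*3)/2 + 49 = -4*(-3 + 17)*sqrt(3)*(2 - 3)/2 + 49 = -56*(1/2)*sqrt(3)*(-1) + 49 = -56*(-sqrt(3)/2) + 49 = -(-28)*sqrt(3) + 49 = 28*sqrt(3) + 49 = 49 + 28*sqrt(3)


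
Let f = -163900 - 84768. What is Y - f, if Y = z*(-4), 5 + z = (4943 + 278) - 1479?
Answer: 233720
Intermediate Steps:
z = 3737 (z = -5 + ((4943 + 278) - 1479) = -5 + (5221 - 1479) = -5 + 3742 = 3737)
f = -248668
Y = -14948 (Y = 3737*(-4) = -14948)
Y - f = -14948 - 1*(-248668) = -14948 + 248668 = 233720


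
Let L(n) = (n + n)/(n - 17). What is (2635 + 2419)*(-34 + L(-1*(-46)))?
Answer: -4518276/29 ≈ -1.5580e+5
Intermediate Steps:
L(n) = 2*n/(-17 + n) (L(n) = (2*n)/(-17 + n) = 2*n/(-17 + n))
(2635 + 2419)*(-34 + L(-1*(-46))) = (2635 + 2419)*(-34 + 2*(-1*(-46))/(-17 - 1*(-46))) = 5054*(-34 + 2*46/(-17 + 46)) = 5054*(-34 + 2*46/29) = 5054*(-34 + 2*46*(1/29)) = 5054*(-34 + 92/29) = 5054*(-894/29) = -4518276/29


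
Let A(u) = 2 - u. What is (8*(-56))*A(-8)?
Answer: -4480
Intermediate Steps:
(8*(-56))*A(-8) = (8*(-56))*(2 - 1*(-8)) = -448*(2 + 8) = -448*10 = -4480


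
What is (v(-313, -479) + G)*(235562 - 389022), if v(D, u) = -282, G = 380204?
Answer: -58302830120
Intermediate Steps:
(v(-313, -479) + G)*(235562 - 389022) = (-282 + 380204)*(235562 - 389022) = 379922*(-153460) = -58302830120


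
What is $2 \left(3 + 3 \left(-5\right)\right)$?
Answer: $-24$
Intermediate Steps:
$2 \left(3 + 3 \left(-5\right)\right) = 2 \left(3 - 15\right) = 2 \left(-12\right) = -24$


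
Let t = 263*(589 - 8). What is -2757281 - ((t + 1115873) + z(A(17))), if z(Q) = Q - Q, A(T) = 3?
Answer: -4025957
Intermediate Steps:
t = 152803 (t = 263*581 = 152803)
z(Q) = 0
-2757281 - ((t + 1115873) + z(A(17))) = -2757281 - ((152803 + 1115873) + 0) = -2757281 - (1268676 + 0) = -2757281 - 1*1268676 = -2757281 - 1268676 = -4025957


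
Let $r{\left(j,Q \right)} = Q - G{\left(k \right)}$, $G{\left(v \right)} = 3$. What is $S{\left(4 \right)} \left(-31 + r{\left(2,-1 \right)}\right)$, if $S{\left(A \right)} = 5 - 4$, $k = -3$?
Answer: $-35$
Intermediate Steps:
$S{\left(A \right)} = 1$
$r{\left(j,Q \right)} = -3 + Q$ ($r{\left(j,Q \right)} = Q - 3 = -3 + Q$)
$S{\left(4 \right)} \left(-31 + r{\left(2,-1 \right)}\right) = 1 \left(-31 - 4\right) = 1 \left(-35\right) = -35$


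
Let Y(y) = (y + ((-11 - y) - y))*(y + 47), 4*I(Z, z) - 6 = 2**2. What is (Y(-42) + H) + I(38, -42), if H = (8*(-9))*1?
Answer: 171/2 ≈ 85.500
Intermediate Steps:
I(Z, z) = 5/2 (I(Z, z) = 3/2 + (1/4)*2**2 = 3/2 + (1/4)*4 = 3/2 + 1 = 5/2)
Y(y) = (-11 - y)*(47 + y) (Y(y) = (y + (-11 - 2*y))*(47 + y) = (-11 - y)*(47 + y))
H = -72 (H = -72*1 = -72)
(Y(-42) + H) + I(38, -42) = ((-517 - 1*(-42)**2 - 58*(-42)) - 72) + 5/2 = ((-517 - 1*1764 + 2436) - 72) + 5/2 = ((-517 - 1764 + 2436) - 72) + 5/2 = (155 - 72) + 5/2 = 83 + 5/2 = 171/2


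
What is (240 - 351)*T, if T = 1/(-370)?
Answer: 3/10 ≈ 0.30000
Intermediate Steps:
T = -1/370 ≈ -0.0027027
(240 - 351)*T = (240 - 351)*(-1/370) = -111*(-1/370) = 3/10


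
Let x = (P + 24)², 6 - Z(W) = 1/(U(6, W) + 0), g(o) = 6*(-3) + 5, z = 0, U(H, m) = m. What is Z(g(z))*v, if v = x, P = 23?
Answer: 174511/13 ≈ 13424.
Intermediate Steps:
g(o) = -13 (g(o) = -18 + 5 = -13)
Z(W) = 6 - 1/W (Z(W) = 6 - 1/(W + 0) = 6 - 1/W)
x = 2209 (x = (23 + 24)² = 47² = 2209)
v = 2209
Z(g(z))*v = (6 - 1/(-13))*2209 = (6 - 1*(-1/13))*2209 = (6 + 1/13)*2209 = (79/13)*2209 = 174511/13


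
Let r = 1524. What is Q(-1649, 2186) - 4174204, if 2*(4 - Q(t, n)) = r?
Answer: -4174962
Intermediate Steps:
Q(t, n) = -758 (Q(t, n) = 4 - 1/2*1524 = 4 - 762 = -758)
Q(-1649, 2186) - 4174204 = -758 - 4174204 = -4174962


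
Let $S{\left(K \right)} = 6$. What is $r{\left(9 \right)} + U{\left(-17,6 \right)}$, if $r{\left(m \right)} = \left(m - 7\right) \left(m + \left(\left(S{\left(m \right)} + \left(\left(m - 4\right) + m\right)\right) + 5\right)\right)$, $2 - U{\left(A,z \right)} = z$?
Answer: $64$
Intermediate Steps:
$U{\left(A,z \right)} = 2 - z$
$r{\left(m \right)} = \left(-7 + m\right) \left(7 + 3 m\right)$ ($r{\left(m \right)} = \left(m - 7\right) \left(m + \left(\left(6 + \left(\left(m - 4\right) + m\right)\right) + 5\right)\right) = \left(-7 + m\right) \left(m + \left(\left(6 + \left(\left(-4 + m\right) + m\right)\right) + 5\right)\right) = \left(-7 + m\right) \left(m + \left(\left(6 + \left(-4 + 2 m\right)\right) + 5\right)\right) = \left(-7 + m\right) \left(m + \left(\left(2 + 2 m\right) + 5\right)\right) = \left(-7 + m\right) \left(m + \left(7 + 2 m\right)\right) = \left(-7 + m\right) \left(7 + 3 m\right)$)
$r{\left(9 \right)} + U{\left(-17,6 \right)} = \left(-49 - 126 + 3 \cdot 9^{2}\right) + \left(2 - 6\right) = \left(-49 - 126 + 3 \cdot 81\right) + \left(2 - 6\right) = \left(-49 - 126 + 243\right) - 4 = 68 - 4 = 64$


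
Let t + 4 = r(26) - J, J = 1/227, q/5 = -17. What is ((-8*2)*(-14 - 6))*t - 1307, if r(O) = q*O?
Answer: -161121969/227 ≈ -7.0979e+5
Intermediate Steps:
q = -85 (q = 5*(-17) = -85)
r(O) = -85*O
J = 1/227 ≈ 0.0044053
t = -502579/227 (t = -4 + (-85*26 - 1*1/227) = -4 + (-2210 - 1/227) = -4 - 501671/227 = -502579/227 ≈ -2214.0)
((-8*2)*(-14 - 6))*t - 1307 = ((-8*2)*(-14 - 6))*(-502579/227) - 1307 = -16*(-20)*(-502579/227) - 1307 = 320*(-502579/227) - 1307 = -160825280/227 - 1307 = -161121969/227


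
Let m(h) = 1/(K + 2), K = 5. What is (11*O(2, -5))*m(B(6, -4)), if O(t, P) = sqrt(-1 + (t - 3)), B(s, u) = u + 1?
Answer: 11*I*sqrt(2)/7 ≈ 2.2223*I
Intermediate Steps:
B(s, u) = 1 + u
m(h) = 1/7 (m(h) = 1/(5 + 2) = 1/7)
O(t, P) = sqrt(-4 + t) (O(t, P) = sqrt(-1 + (-3 + t)) = sqrt(-4 + t))
(11*O(2, -5))*m(B(6, -4)) = (11*sqrt(-4 + 2))*(1/7) = (11*sqrt(-2))*(1/7) = (11*(I*sqrt(2)))*(1/7) = (11*I*sqrt(2))*(1/7) = 11*I*sqrt(2)/7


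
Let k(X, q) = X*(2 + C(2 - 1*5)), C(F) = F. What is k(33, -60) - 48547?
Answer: -48580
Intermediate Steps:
k(X, q) = -X (k(X, q) = X*(2 + (2 - 1*5)) = X*(2 + (2 - 5)) = X*(2 - 3) = X*(-1) = -X)
k(33, -60) - 48547 = -1*33 - 48547 = -33 - 48547 = -48580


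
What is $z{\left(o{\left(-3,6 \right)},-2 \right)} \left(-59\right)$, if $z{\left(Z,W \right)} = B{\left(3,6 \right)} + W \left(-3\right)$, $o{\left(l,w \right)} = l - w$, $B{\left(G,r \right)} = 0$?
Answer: $-354$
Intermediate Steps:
$z{\left(Z,W \right)} = - 3 W$ ($z{\left(Z,W \right)} = 0 + W \left(-3\right) = 0 - 3 W = - 3 W$)
$z{\left(o{\left(-3,6 \right)},-2 \right)} \left(-59\right) = \left(-3\right) \left(-2\right) \left(-59\right) = 6 \left(-59\right) = -354$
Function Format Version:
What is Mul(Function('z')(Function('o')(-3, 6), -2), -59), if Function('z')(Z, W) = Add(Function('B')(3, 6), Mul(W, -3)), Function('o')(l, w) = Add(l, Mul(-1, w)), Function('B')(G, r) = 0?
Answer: -354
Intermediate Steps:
Function('z')(Z, W) = Mul(-3, W) (Function('z')(Z, W) = Add(0, Mul(W, -3)) = Add(0, Mul(-3, W)) = Mul(-3, W))
Mul(Function('z')(Function('o')(-3, 6), -2), -59) = Mul(Mul(-3, -2), -59) = Mul(6, -59) = -354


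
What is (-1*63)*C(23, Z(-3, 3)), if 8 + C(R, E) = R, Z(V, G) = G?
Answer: -945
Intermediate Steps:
C(R, E) = -8 + R
(-1*63)*C(23, Z(-3, 3)) = (-1*63)*(-8 + 23) = -63*15 = -945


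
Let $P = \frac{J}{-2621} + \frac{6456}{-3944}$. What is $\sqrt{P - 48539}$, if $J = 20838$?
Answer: $\frac{2 i \sqrt{20264900994359111}}{1292153} \approx 220.34 i$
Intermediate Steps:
$P = - \frac{12388281}{1292153}$ ($P = \frac{20838}{-2621} + \frac{6456}{-3944} = 20838 \left(- \frac{1}{2621}\right) + 6456 \left(- \frac{1}{3944}\right) = - \frac{20838}{2621} - \frac{807}{493} = - \frac{12388281}{1292153} \approx -9.5873$)
$\sqrt{P - 48539} = \sqrt{- \frac{12388281}{1292153} - 48539} = \sqrt{- \frac{62732202748}{1292153}} = \frac{2 i \sqrt{20264900994359111}}{1292153}$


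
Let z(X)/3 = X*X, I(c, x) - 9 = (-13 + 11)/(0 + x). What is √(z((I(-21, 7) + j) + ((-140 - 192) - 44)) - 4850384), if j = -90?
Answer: I*√206929613/7 ≈ 2055.0*I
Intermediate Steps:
I(c, x) = 9 - 2/x (I(c, x) = 9 + (-13 + 11)/(0 + x) = 9 - 2/x)
z(X) = 3*X² (z(X) = 3*(X*X) = 3*X²)
√(z((I(-21, 7) + j) + ((-140 - 192) - 44)) - 4850384) = √(3*(((9 - 2/7) - 90) + ((-140 - 192) - 44))² - 4850384) = √(3*(((9 - 2*⅐) - 90) + (-332 - 44))² - 4850384) = √(3*(((9 - 2/7) - 90) - 376)² - 4850384) = √(3*((61/7 - 90) - 376)² - 4850384) = √(3*(-569/7 - 376)² - 4850384) = √(3*(-3201/7)² - 4850384) = √(3*(10246401/49) - 4850384) = √(30739203/49 - 4850384) = √(-206929613/49) = I*√206929613/7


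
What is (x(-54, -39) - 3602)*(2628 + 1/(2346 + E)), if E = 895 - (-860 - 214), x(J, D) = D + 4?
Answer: -41242928977/4315 ≈ -9.5580e+6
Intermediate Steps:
x(J, D) = 4 + D
E = 1969 (E = 895 - 1*(-1074) = 895 + 1074 = 1969)
(x(-54, -39) - 3602)*(2628 + 1/(2346 + E)) = ((4 - 39) - 3602)*(2628 + 1/(2346 + 1969)) = (-35 - 3602)*(2628 + 1/4315) = -3637*(2628 + 1/4315) = -3637*11339821/4315 = -41242928977/4315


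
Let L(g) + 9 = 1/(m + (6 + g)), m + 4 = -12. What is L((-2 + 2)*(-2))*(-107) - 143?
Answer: 8307/10 ≈ 830.70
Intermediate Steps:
m = -16 (m = -4 - 12 = -16)
L(g) = -9 + 1/(-10 + g) (L(g) = -9 + 1/(-16 + (6 + g)) = -9 + 1/(-10 + g))
L((-2 + 2)*(-2))*(-107) - 143 = ((91 - 9*(-2 + 2)*(-2))/(-10 + (-2 + 2)*(-2)))*(-107) - 143 = ((91 - 0*(-2))/(-10 + 0*(-2)))*(-107) - 143 = ((91 - 9*0)/(-10 + 0))*(-107) - 143 = ((91 + 0)/(-10))*(-107) - 143 = -⅒*91*(-107) - 143 = -91/10*(-107) - 143 = 9737/10 - 143 = 8307/10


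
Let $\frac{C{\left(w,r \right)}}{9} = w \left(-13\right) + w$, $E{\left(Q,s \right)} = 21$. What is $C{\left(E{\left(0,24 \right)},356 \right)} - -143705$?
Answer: $141437$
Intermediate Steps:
$C{\left(w,r \right)} = - 108 w$ ($C{\left(w,r \right)} = 9 \left(w \left(-13\right) + w\right) = 9 \left(- 13 w + w\right) = 9 \left(- 12 w\right) = - 108 w$)
$C{\left(E{\left(0,24 \right)},356 \right)} - -143705 = \left(-108\right) 21 - -143705 = -2268 + 143705 = 141437$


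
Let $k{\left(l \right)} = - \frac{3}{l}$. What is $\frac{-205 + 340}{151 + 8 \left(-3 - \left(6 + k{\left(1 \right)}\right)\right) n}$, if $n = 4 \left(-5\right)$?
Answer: $\frac{135}{1111} \approx 0.12151$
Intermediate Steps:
$n = -20$
$\frac{-205 + 340}{151 + 8 \left(-3 - \left(6 + k{\left(1 \right)}\right)\right) n} = \frac{-205 + 340}{151 + 8 \left(-3 - \left(6 - \frac{3}{1}\right)\right) \left(-20\right)} = \frac{135}{151 + 8 \left(-3 - \left(6 - 3\right)\right) \left(-20\right)} = \frac{135}{151 + 8 \left(-3 - 3\right) \left(-20\right)} = \frac{135}{151 + 8 \left(-6\right) \left(-20\right)} = \frac{135}{151 - -960} = \frac{135}{151 + 960} = \frac{135}{1111}$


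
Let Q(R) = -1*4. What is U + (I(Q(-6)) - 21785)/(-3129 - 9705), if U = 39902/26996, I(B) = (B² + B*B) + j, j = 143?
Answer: 273871457/86616666 ≈ 3.1619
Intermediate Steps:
Q(R) = -4
I(B) = 143 + 2*B² (I(B) = (B² + B*B) + 143 = (B² + B²) + 143 = 2*B² + 143 = 143 + 2*B²)
U = 19951/13498 (U = 39902*(1/26996) = 19951/13498 ≈ 1.4781)
U + (I(Q(-6)) - 21785)/(-3129 - 9705) = 19951/13498 + ((143 + 2*(-4)²) - 21785)/(-3129 - 9705) = 19951/13498 + ((143 + 2*16) - 21785)/(-12834) = 19951/13498 + ((143 + 32) - 21785)*(-1/12834) = 19951/13498 + (175 - 21785)*(-1/12834) = 19951/13498 - 21610*(-1/12834) = 19951/13498 + 10805/6417 = 273871457/86616666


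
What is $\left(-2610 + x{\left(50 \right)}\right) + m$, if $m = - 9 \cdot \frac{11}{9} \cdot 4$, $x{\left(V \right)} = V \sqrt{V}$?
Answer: $-2654 + 250 \sqrt{2} \approx -2300.4$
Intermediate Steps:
$x{\left(V \right)} = V^{\frac{3}{2}}$
$m = -44$ ($m = - 9 \cdot 11 \cdot \frac{1}{9} \cdot 4 = \left(-9\right) \frac{11}{9} \cdot 4 = \left(-11\right) 4 = -44$)
$\left(-2610 + x{\left(50 \right)}\right) + m = \left(-2610 + 50^{\frac{3}{2}}\right) - 44 = \left(-2610 + 250 \sqrt{2}\right) - 44 = -2654 + 250 \sqrt{2}$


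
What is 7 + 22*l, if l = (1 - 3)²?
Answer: 95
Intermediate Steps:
l = 4 (l = (-2)² = 4)
7 + 22*l = 7 + 22*4 = 7 + 88 = 95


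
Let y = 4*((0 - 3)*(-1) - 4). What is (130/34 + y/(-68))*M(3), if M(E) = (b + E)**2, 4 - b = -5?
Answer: 9504/17 ≈ 559.06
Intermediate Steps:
b = 9 (b = 4 - 1*(-5) = 4 + 5 = 9)
y = -4 (y = 4*(-3*(-1) - 4) = 4*(3 - 4) = 4*(-1) = -4)
M(E) = (9 + E)**2
(130/34 + y/(-68))*M(3) = (130/34 - 4/(-68))*(9 + 3)**2 = (130*(1/34) - 4*(-1/68))*12**2 = (65/17 + 1/17)*144 = (66/17)*144 = 9504/17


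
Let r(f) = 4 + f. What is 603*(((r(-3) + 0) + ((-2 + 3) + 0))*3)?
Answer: 3618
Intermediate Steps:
603*(((r(-3) + 0) + ((-2 + 3) + 0))*3) = 603*((((4 - 3) + 0) + ((-2 + 3) + 0))*3) = 603*(((1 + 0) + (1 + 0))*3) = 603*((1 + 1)*3) = 603*(2*3) = 603*6 = 3618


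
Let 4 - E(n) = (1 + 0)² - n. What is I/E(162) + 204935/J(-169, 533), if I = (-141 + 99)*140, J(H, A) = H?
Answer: -2320533/1859 ≈ -1248.3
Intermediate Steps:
E(n) = 3 + n (E(n) = 4 - ((1 + 0)² - n) = 4 - (1² - n) = 4 - (1 - n) = 4 + (-1 + n) = 3 + n)
I = -5880 (I = -42*140 = -5880)
I/E(162) + 204935/J(-169, 533) = -5880/(3 + 162) + 204935/(-169) = -5880/165 + 204935*(-1/169) = -5880*1/165 - 204935/169 = -392/11 - 204935/169 = -2320533/1859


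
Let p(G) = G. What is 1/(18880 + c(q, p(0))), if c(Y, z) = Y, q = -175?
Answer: 1/18705 ≈ 5.3462e-5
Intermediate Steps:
1/(18880 + c(q, p(0))) = 1/(18880 - 175) = 1/18705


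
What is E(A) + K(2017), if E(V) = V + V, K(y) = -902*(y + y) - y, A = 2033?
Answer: -3636619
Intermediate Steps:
K(y) = -1805*y (K(y) = -1804*y - y = -1805*y)
E(V) = 2*V
E(A) + K(2017) = 2*2033 - 1805*2017 = 4066 - 3640685 = -3636619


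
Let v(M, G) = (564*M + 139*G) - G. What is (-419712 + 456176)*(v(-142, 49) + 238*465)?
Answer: 1361711616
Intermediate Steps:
v(M, G) = 138*G + 564*M (v(M, G) = (139*G + 564*M) - G = 138*G + 564*M)
(-419712 + 456176)*(v(-142, 49) + 238*465) = (-419712 + 456176)*((138*49 + 564*(-142)) + 238*465) = 36464*((6762 - 80088) + 110670) = 36464*(-73326 + 110670) = 36464*37344 = 1361711616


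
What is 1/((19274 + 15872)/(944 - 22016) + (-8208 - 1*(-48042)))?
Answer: 10536/419673451 ≈ 2.5105e-5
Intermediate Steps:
1/((19274 + 15872)/(944 - 22016) + (-8208 - 1*(-48042))) = 1/(35146/(-21072) + (-8208 + 48042)) = 1/(35146*(-1/21072) + 39834) = 1/(-17573/10536 + 39834) = 1/(419673451/10536) = 10536/419673451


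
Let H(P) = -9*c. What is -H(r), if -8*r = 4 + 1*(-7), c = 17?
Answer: 153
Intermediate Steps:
r = 3/8 (r = -(4 + 1*(-7))/8 = -(4 - 7)/8 = -1/8*(-3) = 3/8 ≈ 0.37500)
H(P) = -153 (H(P) = -9*17 = -153)
-H(r) = -1*(-153) = 153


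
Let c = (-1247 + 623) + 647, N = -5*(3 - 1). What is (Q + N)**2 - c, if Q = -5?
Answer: 202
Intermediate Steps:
N = -10 (N = -5*2 = -10)
c = 23 (c = -624 + 647 = 23)
(Q + N)**2 - c = (-5 - 10)**2 - 1*23 = (-15)**2 - 23 = 225 - 23 = 202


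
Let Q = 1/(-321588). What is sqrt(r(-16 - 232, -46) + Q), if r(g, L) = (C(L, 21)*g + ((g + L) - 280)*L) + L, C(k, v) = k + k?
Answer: 53*sqrt(50289922507)/53598 ≈ 221.75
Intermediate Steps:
C(k, v) = 2*k
r(g, L) = L + L*(-280 + L + g) + 2*L*g (r(g, L) = ((2*L)*g + ((g + L) - 280)*L) + L = (2*L*g + ((L + g) - 280)*L) + L = (2*L*g + (-280 + L + g)*L) + L = (2*L*g + L*(-280 + L + g)) + L = (L*(-280 + L + g) + 2*L*g) + L = L + L*(-280 + L + g) + 2*L*g)
Q = -1/321588 ≈ -3.1096e-6
sqrt(r(-16 - 232, -46) + Q) = sqrt(-46*(-279 - 46 + 3*(-16 - 232)) - 1/321588) = sqrt(-46*(-279 - 46 + 3*(-248)) - 1/321588) = sqrt(-46*(-279 - 46 - 744) - 1/321588) = sqrt(-46*(-1069) - 1/321588) = sqrt(49174 - 1/321588) = sqrt(15813768311/321588) = 53*sqrt(50289922507)/53598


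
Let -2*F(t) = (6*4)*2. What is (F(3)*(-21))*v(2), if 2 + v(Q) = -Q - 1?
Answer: -2520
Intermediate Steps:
F(t) = -24 (F(t) = -6*4*2/2 = -12*2 = -½*48 = -24)
v(Q) = -3 - Q (v(Q) = -2 + (-Q - 1) = -2 + (-1 - Q) = -3 - Q)
(F(3)*(-21))*v(2) = (-24*(-21))*(-3 - 1*2) = 504*(-3 - 2) = 504*(-5) = -2520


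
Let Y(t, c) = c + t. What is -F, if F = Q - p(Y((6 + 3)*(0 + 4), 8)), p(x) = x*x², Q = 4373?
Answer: 80811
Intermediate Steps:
p(x) = x³
F = -80811 (F = 4373 - (8 + (6 + 3)*(0 + 4))³ = 4373 - (8 + 9*4)³ = 4373 - (8 + 36)³ = 4373 - 1*44³ = 4373 - 1*85184 = 4373 - 85184 = -80811)
-F = -1*(-80811) = 80811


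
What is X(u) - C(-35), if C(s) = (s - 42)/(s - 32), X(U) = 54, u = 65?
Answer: 3541/67 ≈ 52.851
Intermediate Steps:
C(s) = (-42 + s)/(-32 + s)
X(u) - C(-35) = 54 - (-42 - 35)/(-32 - 35) = 54 - (-77)/(-67) = 54 - (-1)*(-77)/67 = 54 - 1*77/67 = 54 - 77/67 = 3541/67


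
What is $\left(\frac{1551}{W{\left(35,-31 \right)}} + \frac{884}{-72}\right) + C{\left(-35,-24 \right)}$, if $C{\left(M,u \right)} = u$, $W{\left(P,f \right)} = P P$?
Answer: $- \frac{772007}{22050} \approx -35.012$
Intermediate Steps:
$W{\left(P,f \right)} = P^{2}$
$\left(\frac{1551}{W{\left(35,-31 \right)}} + \frac{884}{-72}\right) + C{\left(-35,-24 \right)} = \left(\frac{1551}{35^{2}} + \frac{884}{-72}\right) - 24 = \left(\frac{1551}{1225} + 884 \left(- \frac{1}{72}\right)\right) - 24 = \left(1551 \cdot \frac{1}{1225} - \frac{221}{18}\right) - 24 = \left(\frac{1551}{1225} - \frac{221}{18}\right) - 24 = - \frac{242807}{22050} - 24 = - \frac{772007}{22050}$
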